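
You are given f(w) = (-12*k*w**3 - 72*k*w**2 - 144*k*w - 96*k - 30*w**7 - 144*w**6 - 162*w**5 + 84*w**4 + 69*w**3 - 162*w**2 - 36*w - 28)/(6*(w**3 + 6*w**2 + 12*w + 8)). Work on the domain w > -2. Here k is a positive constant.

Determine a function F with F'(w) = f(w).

An antiderivative is F(w) = (-12*k*w*(w + 2)**2 - 6*w**5*(w + 2)**2 + 9*w**4*(w + 2)**2 - 6*w**3*(w + 2)**2 - 3*w*(w + 2)**2 + 2)/(6*(w + 2)**2).

A candidate is checked by its d/dw: the result must match f(w).
Check: d/dw[(-12*k*w*(w + 2)**2 - 6*w**5*(w + 2)**2 + 9*w**4*(w + 2)**2 - 6*w**3*(w + 2)**2 - 3*w*(w + 2)**2 + 2)/(6*(w + 2)**2)] = (-12*k*w**3 - 72*k*w**2 - 144*k*w - 96*k - 30*w**7 - 144*w**6 - 162*w**5 + 84*w**4 + 69*w**3 - 162*w**2 - 36*w - 28)/(6*w**3 + 36*w**2 + 72*w + 48), which equals f(w).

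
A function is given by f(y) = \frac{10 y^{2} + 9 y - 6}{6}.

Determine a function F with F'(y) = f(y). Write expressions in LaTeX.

Any candidate F(y) must reproduce f(y) exactly when differentiated.
Check: d/dy[\frac{y \left(20 y^{2} + 27 y - 36\right)}{36}] = \frac{5 y^{2}}{3} + \frac{3 y}{2} - 1, which equals f(y).

An antiderivative is F(y) = \frac{y \left(20 y^{2} + 27 y - 36\right)}{36}.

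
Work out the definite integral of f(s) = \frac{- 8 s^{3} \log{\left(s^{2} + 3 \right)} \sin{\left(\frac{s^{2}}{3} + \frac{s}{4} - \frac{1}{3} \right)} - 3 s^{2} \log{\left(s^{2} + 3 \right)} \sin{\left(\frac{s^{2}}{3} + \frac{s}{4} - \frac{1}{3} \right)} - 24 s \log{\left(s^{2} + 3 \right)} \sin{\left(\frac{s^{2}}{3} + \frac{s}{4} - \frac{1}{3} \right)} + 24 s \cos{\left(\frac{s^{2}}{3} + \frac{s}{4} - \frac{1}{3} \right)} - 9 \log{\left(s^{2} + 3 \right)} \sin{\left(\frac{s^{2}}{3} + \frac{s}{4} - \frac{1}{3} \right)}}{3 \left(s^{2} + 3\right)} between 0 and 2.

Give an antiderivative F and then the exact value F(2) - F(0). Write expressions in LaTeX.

Antiderivative: F(s) = 4 \log{\left(s^{2} + 3 \right)} \cos{\left(\frac{s^{2}}{3} + \frac{s}{4} - \frac{1}{3} \right)}; value = - 4 \log{\left(3 \right)} \cos{\left(\frac{1}{3} \right)} + 4 \log{\left(7 \right)} \cos{\left(\frac{3}{2} \right)}

f has the shape u'v + uv' for u = 4 \cos{\left(\frac{s^{2}}{3} + \frac{s}{4} - \frac{1}{3} \right)} and v = \log{\left(s^{2} + 3 \right)} — it is the derivative of the product u*v.
F(s) = 4 \log{\left(s^{2} + 3 \right)} \cos{\left(\frac{s^{2}}{3} + \frac{s}{4} - \frac{1}{3} \right)} is an antiderivative of f.
Check: d/ds[4 \log{\left(s^{2} + 3 \right)} \cos{\left(\frac{s^{2}}{3} + \frac{s}{4} - \frac{1}{3} \right)}] = \frac{- 8 s^{3} \log{\left(s^{2} + 3 \right)} \sin{\left(\frac{s^{2}}{3} + \frac{s}{4} - \frac{1}{3} \right)} - 3 s^{2} \log{\left(s^{2} + 3 \right)} \sin{\left(\frac{s^{2}}{3} + \frac{s}{4} - \frac{1}{3} \right)} - 24 s \log{\left(s^{2} + 3 \right)} \sin{\left(\frac{s^{2}}{3} + \frac{s}{4} - \frac{1}{3} \right)} + 24 s \cos{\left(\frac{s^{2}}{3} + \frac{s}{4} - \frac{1}{3} \right)} - 9 \log{\left(s^{2} + 3 \right)} \sin{\left(\frac{s^{2}}{3} + \frac{s}{4} - \frac{1}{3} \right)}}{3 s^{2} + 9}, which equals f(s).
F(2) = 4 \log{\left(7 \right)} \cos{\left(\frac{3}{2} \right)}; F(0) = 4 \log{\left(3 \right)} \cos{\left(\frac{1}{3} \right)}.
Integral = F(2) - F(0) = - 4 \log{\left(3 \right)} \cos{\left(\frac{1}{3} \right)} + 4 \log{\left(7 \right)} \cos{\left(\frac{3}{2} \right)}.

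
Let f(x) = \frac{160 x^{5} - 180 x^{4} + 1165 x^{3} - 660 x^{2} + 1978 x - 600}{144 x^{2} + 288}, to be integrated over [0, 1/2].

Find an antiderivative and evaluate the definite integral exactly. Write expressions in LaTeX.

Antiderivative: F(x) = \frac{80 x^{4} - 120 x^{3} + 845 x^{2} - 600 x + 288 \log{\left(x^{2} + 2 \right)} + 2000}{288}; value = - \log{\left(2 \right)} - \frac{395}{1152} + \log{\left(\frac{9}{4} \right)}

A candidate is checked by its d/dx: the result must match f(x).
F(x) = \frac{80 x^{4} - 120 x^{3} + 845 x^{2} - 600 x + 288 \log{\left(x^{2} + 2 \right)} + 2000}{288} is an antiderivative of f.
Check: d/dx[\frac{80 x^{4} - 120 x^{3} + 845 x^{2} - 600 x + 288 \log{\left(x^{2} + 2 \right)} + 2000}{288}] = \frac{160 x^{5} - 180 x^{4} + 1165 x^{3} - 660 x^{2} + 1978 x - 600}{144 x^{2} + 288} = f(x).
F(1/2) = \log{\left(\frac{9}{4} \right)} + \frac{845}{128}; F(0) = \log{\left(2 \right)} + \frac{125}{18}.
Integral = F(1/2) - F(0) = - \log{\left(2 \right)} - \frac{395}{1152} + \log{\left(\frac{9}{4} \right)}.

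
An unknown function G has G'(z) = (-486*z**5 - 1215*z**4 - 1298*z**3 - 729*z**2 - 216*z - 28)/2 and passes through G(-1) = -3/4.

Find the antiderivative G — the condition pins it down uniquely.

Differentiate the proposed G(z) back; it has to land on the given G'(z).
A general antiderivative is -z**4/4 - z/2 + 3*(-3*z**2 - 3*z - 1)**3/2 - 1/2 + C.
The condition gives C = -3/4 - (-7/4) = 1.
So G(z) = -z**4/4 - z/2 + 3*(-3*z**2 - 3*z - 1)**3/2 + 1/2.
Check: d/dz[-z**4/4 - z/2 + 3*(-3*z**2 - 3*z - 1)**3/2 + 1/2] = -243*z**5 - 1215*z**4/2 - 649*z**3 - 729*z**2/2 - 108*z - 14, which equals G'(z).

G(z) = -z**4/4 - z/2 + 3*(-3*z**2 - 3*z - 1)**3/2 + 1/2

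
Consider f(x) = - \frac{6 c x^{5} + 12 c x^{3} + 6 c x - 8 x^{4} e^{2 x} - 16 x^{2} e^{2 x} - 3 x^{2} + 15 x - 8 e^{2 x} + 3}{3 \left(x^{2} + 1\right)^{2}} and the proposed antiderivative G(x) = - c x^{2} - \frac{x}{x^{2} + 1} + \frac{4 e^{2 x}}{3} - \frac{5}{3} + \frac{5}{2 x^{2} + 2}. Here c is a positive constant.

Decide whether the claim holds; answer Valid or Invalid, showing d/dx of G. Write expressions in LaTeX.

d/dx[G] = \frac{- 6 c x^{5} - 12 c x^{3} - 6 c x + 8 x^{4} e^{2 x} + 16 x^{2} e^{2 x} + 3 x^{2} - 15 x + 8 e^{2 x} - 3}{3 x^{4} + 6 x^{2} + 3}
This equals f(x) exactly, so the claim holds.

Valid - the claim checks out under differentiation.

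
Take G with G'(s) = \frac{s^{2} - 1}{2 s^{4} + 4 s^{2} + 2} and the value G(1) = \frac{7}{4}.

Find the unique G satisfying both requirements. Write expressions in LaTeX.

G(s) = - \frac{s}{2 s^{2} + 2} + 2

G'(s) has the shape u'v + uv' for u = - s and v = \frac{1}{2 s^{2} + 2} — it is the derivative of the product u*v.
A general antiderivative is - \frac{s}{2 s^{2} + 2} + C.
The condition gives C = \frac{7}{4} - (- \frac{1}{4}) = 2.
So G(s) = - \frac{s}{2 s^{2} + 2} + 2.
Check: d/ds[- \frac{s}{2 s^{2} + 2} + 2] = \frac{s^{2} - 1}{2 s^{4} + 4 s^{2} + 2} = G'(s).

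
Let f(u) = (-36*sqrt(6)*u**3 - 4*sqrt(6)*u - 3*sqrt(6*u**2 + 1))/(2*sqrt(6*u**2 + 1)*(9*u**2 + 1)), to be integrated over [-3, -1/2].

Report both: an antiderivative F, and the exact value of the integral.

Differentiate the proposed F(u) back; it has to land on f(u) exactly.
F(u) = (-2*sqrt(6)*sqrt(6*u**2 + 1) - 3*atan(3*u))/6 is an antiderivative of f.
Check: d/du[(-2*sqrt(6)*sqrt(6*u**2 + 1) - 3*atan(3*u))/6] = (-36*sqrt(6)*u**3 - 4*sqrt(6)*u - 3*sqrt(6*u**2 + 1))/(18*u**2*sqrt(6*u**2 + 1) + 2*sqrt(6*u**2 + 1)), which equals f(u).
F(-1/2) = -sqrt(15)/3 + atan(3/2)/2; F(-3) = -sqrt(330)/3 + atan(9)/2.
Integral = F(-1/2) - F(-3) = -sqrt(15)/3 - atan(9)/2 + atan(3/2)/2 + sqrt(330)/3.

Antiderivative: F(u) = (-2*sqrt(6)*sqrt(6*u**2 + 1) - 3*atan(3*u))/6; value = -sqrt(15)/3 - atan(9)/2 + atan(3/2)/2 + sqrt(330)/3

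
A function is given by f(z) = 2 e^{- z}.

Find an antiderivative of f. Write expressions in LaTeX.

An antiderivative is F(z) = - 2 e^{- z}.

Recover f(z) by differentiating a candidate F(z); any mismatch rules it out.
Check: d/dz[- 2 e^{- z}] = 2 e^{- z} = f(z).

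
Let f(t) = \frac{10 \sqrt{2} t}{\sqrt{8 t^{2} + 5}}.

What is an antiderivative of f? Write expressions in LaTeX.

The substitution u = 4 t^{2} + \frac{5}{2} works: f is exactly (dF/du)*(du/dt) for that inner function.
Check: d/dt[\frac{5 \sqrt{2} \sqrt{8 t^{2} + 5}}{4}] = \frac{10 \sqrt{2} t}{\sqrt{8 t^{2} + 5}} = f(t).

An antiderivative is F(t) = \frac{5 \sqrt{2} \sqrt{8 t^{2} + 5}}{4}.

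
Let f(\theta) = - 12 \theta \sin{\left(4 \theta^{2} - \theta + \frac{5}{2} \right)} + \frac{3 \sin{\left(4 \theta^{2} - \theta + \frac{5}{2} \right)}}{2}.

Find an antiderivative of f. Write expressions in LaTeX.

f matches the chain-rule pattern g'(h)*h' with inner function h(\theta) = 4 \theta^{2} - \theta + \frac{5}{2}; substituting u = h(\theta) collapses the integral.
Check: d/d\theta[\frac{3 \cos{\left(4 \theta^{2} - \theta + \frac{5}{2} \right)}}{2}] = - 12 \theta \sin{\left(4 \theta^{2} - \theta + \frac{5}{2} \right)} + \frac{3 \sin{\left(4 \theta^{2} - \theta + \frac{5}{2} \right)}}{2} = f(\theta).

An antiderivative is F(\theta) = \frac{3 \cos{\left(4 \theta^{2} - \theta + \frac{5}{2} \right)}}{2}.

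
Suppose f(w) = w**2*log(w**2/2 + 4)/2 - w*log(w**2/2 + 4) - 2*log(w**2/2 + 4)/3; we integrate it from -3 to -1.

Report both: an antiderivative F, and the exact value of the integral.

Antiderivative: F(w) = w**3*log(w**2/2 + 4)/6 - w**3/9 - w**2*log(w**2/2 + 4)/2 + w**2/2 - 2*w*log(w**2/2 + 4)/3 + 4*w - 4*log(w**2 + 8) - 8*sqrt(2)*atan(sqrt(2)*w/4); value = -8*sqrt(2)*atan(3*sqrt(2)/4) - 4*log(9) + 10/9 + 8*sqrt(2)*atan(sqrt(2)/4) + 4*log(17) + 7*log(17/2)

Integrate term by term and add the pieces.
F(w) = w**3*log(w**2/2 + 4)/6 - w**3/9 - w**2*log(w**2/2 + 4)/2 + w**2/2 - 2*w*log(w**2/2 + 4)/3 + 4*w - 4*log(w**2 + 8) - 8*sqrt(2)*atan(sqrt(2)*w/4) is an antiderivative of f.
Check: d/dw[w**3*log(w**2/2 + 4)/6 - w**3/9 - w**2*log(w**2/2 + 4)/2 + w**2/2 - 2*w*log(w**2/2 + 4)/3 + 4*w - 4*log(w**2 + 8) - 8*sqrt(2)*atan(sqrt(2)*w/4)] = w**2*log(w**2/2 + 4)/2 - w*log(w**2/2 + 4) - 2*log(w**2/2 + 4)/3 = f(w).
F(-1) = -4*log(9) - 61/18 + 8*sqrt(2)*atan(sqrt(2)/4); F(-3) = -7*log(17/2) - 4*log(17) - 9/2 + 8*sqrt(2)*atan(3*sqrt(2)/4).
Integral = F(-1) - F(-3) = -8*sqrt(2)*atan(3*sqrt(2)/4) - 4*log(9) + 10/9 + 8*sqrt(2)*atan(sqrt(2)/4) + 4*log(17) + 7*log(17/2).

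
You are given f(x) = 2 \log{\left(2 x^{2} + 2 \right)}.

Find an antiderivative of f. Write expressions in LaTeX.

Differentiate the proposed F(x) back; it has to land on f(x) exactly.
Check: d/dx[2 \left(x \log{\left(2 x^{2} + 2 \right)} - 2 x + 2 \operatorname{atan}{\left(x \right)}\right)] = 2 \log{\left(x^{2} + 1 \right)} + 2 \log{\left(2 \right)}, which equals f(x).

An antiderivative is F(x) = 2 \left(x \log{\left(2 x^{2} + 2 \right)} - 2 x + 2 \operatorname{atan}{\left(x \right)}\right).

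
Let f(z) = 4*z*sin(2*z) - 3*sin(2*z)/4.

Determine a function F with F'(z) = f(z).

An antiderivative is F(z) = -2*z*cos(2*z) + sin(2*z) + 3*cos(2*z)/8.

Integrate term by term and add the pieces.
Check: d/dz[-2*z*cos(2*z) + sin(2*z) + 3*cos(2*z)/8] = 4*z*sin(2*z) - 3*sin(2*z)/4 = f(z).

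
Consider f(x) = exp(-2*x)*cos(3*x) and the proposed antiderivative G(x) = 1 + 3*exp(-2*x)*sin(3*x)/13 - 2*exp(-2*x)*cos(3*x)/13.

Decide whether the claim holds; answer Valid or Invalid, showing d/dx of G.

Valid. The derivative of G reproduces f.

d/dx[G] = exp(-2*x)*cos(3*x)
This equals f(x) exactly, so the claim holds.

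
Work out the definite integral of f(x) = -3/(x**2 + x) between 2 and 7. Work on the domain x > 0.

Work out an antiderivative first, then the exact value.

Antiderivative: F(x) = 3*(-log(x) + log(x + 1)); value = -3*log(7) - 3*log(3) + 3*log(2) + 3*log(8)

Factor the denominator (x*(x + 1)) and decompose: f = 3/(x + 1) - 3/x; each piece integrates to a log, atan, or power term.
F(x) = 3*(-log(x) + log(x + 1)) is an antiderivative of f.
Check: d/dx[3*(-log(x) + log(x + 1))] = -3/(x**2 + x) = f(x).
F(7) = -3*log(7) + 3*log(8); F(2) = -3*log(2) + 3*log(3).
Integral = F(7) - F(2) = -3*log(7) - 3*log(3) + 3*log(2) + 3*log(8).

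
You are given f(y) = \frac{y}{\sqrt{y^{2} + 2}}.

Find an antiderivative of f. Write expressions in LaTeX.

The substitution u = y^{2} + 2 works: f is exactly (dF/du)*(du/dy) for that inner function.
Check: d/dy[\sqrt{y^{2} + 2}] = \frac{y}{\sqrt{y^{2} + 2}} = f(y).

An antiderivative is F(y) = \sqrt{y^{2} + 2}.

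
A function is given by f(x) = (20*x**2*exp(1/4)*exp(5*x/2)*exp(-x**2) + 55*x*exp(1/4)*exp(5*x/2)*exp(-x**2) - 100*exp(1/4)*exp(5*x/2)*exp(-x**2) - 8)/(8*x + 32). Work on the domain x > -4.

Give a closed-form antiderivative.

Since d/dx undoes antidifferentiation here, F'(x) = f(x) is required of F(x).
Check: d/dx[-(5*exp(1/4)*exp(5*x/2)*exp(-x**2) + 4*log(x + 4))/4] = (20*x**2*exp(1/4)*exp(5*x/2) + 55*x*exp(1/4)*exp(5*x/2) - 100*exp(1/4)*exp(5*x/2) - 8*exp(x**2))/(8*x*exp(x**2) + 32*exp(x**2)), which equals f(x).

An antiderivative is F(x) = -(5*exp(1/4)*exp(5*x/2)*exp(-x**2) + 4*log(x + 4))/4.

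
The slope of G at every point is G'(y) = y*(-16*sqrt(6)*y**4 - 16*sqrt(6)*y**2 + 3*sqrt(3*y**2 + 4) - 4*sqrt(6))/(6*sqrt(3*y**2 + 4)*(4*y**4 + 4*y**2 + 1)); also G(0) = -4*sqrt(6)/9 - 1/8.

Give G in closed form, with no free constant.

G(y) = (-32*sqrt(6)*y**2*sqrt(3*y**2 + 4) - 16*sqrt(6)*sqrt(3*y**2 + 4) - 9)/(144*y**2 + 72)

Whatever form G(y) takes, its d/dy must return the stated G'(y).
A general antiderivative is -4*sqrt(y**2/2 + 2/3)/3 - 1/(4*(4*y**2 + 2)) + C.
The condition gives C = -4*sqrt(6)/9 - 1/8 - (-4*sqrt(6)/9 - 1/8) = 0.
So G(y) = (-32*sqrt(6)*y**2*sqrt(3*y**2 + 4) - 16*sqrt(6)*sqrt(3*y**2 + 4) - 9)/(144*y**2 + 72).
Check: d/dy[(-32*sqrt(6)*y**2*sqrt(3*y**2 + 4) - 16*sqrt(6)*sqrt(3*y**2 + 4) - 9)/(144*y**2 + 72)] = (-16*sqrt(6)*y**5 - 16*sqrt(6)*y**3 + 3*y*sqrt(3*y**2 + 4) - 4*sqrt(6)*y)/(24*y**4*sqrt(3*y**2 + 4) + 24*y**2*sqrt(3*y**2 + 4) + 6*sqrt(3*y**2 + 4)), which equals G'(y).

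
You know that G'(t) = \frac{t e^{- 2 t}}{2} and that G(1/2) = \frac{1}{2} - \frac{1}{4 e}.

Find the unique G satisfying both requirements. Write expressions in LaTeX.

G(t) = \frac{\left(- 2 t + 4 e^{2 t} - 1\right) e^{- 2 t}}{8}

G'(t) has the shape u'v + uv' for u = - \frac{t}{4} - \frac{1}{8} and v = e^{- 2 t} — it is the derivative of the product u*v.
A general antiderivative is \frac{\left(- 2 t - 1\right) e^{- 2 t}}{8} + C.
The condition gives C = \frac{1}{2} - \frac{1}{4 e} - (- \frac{1}{4 e}) = \frac{1}{2}.
So G(t) = \frac{\left(- 2 t + 4 e^{2 t} - 1\right) e^{- 2 t}}{8}.
Check: d/dt[\frac{\left(- 2 t + 4 e^{2 t} - 1\right) e^{- 2 t}}{8}] = \frac{t e^{- 2 t}}{2} = G'(t).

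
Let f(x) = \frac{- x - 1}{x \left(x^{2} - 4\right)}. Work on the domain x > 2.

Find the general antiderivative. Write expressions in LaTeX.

Factor the denominator (x \left(x - 2\right) \left(x + 2\right)) and decompose: f = \frac{1}{8 \left(x + 2\right)} - \frac{3}{8 \left(x - 2\right)} + \frac{1}{4 x}; each piece integrates to a log, atan, or power term.
Check: d/dx[\frac{2 \log{\left(x \right)} - 3 \log{\left(x - 2 \right)} + \log{\left(x + 2 \right)}}{8}] = \frac{- x - 1}{x^{3} - 4 x}, which equals f(x).

F(x) = \frac{2 \log{\left(x \right)} - 3 \log{\left(x - 2 \right)} + \log{\left(x + 2 \right)}}{8} + C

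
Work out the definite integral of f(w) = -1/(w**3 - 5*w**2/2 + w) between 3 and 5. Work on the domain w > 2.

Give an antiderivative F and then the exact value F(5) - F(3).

Antiderivative: F(w) = -log(w) - log(w - 2)/3 + 4*log(w - 1/2)/3; value = -log(5) - 4*log(5/2)/3 + 2*log(3)/3 + 4*log(9/2)/3

Factor the denominator (w*(w - 2)*(2*w - 1)) and decompose: f = 8/(3*(2*w - 1)) - 1/(3*(w - 2)) - 1/w; each piece integrates to a log, atan, or power term.
F(w) = -log(w) - log(w - 2)/3 + 4*log(w - 1/2)/3 is an antiderivative of f.
Check: d/dw[-log(w) - log(w - 2)/3 + 4*log(w - 1/2)/3] = -2/(2*w**3 - 5*w**2 + 2*w), which equals f(w).
F(5) = -log(5) - log(3)/3 + 4*log(9/2)/3; F(3) = -log(3) + 4*log(5/2)/3.
Integral = F(5) - F(3) = -log(5) - 4*log(5/2)/3 + 2*log(3)/3 + 4*log(9/2)/3.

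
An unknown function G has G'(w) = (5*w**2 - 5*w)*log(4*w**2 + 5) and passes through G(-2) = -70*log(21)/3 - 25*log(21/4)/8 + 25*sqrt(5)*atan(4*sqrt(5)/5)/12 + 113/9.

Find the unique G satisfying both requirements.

G(w) = 5*w**3*log(4*w**2 + 5)/3 - 10*w**3/9 - 5*w**2*log(4*w**2 + 5)/2 + 5*w**2/2 + 25*w/6 - 25*log(w**2 + 5/4)/8 - 25*sqrt(5)*atan(2*sqrt(5)*w/5)/12 + 2

Differentiate the proposed G(w) back; it has to land on the given G'(w).
A general antiderivative is -10*w**3/9 + 5*w**2/2 + 25*w/6 + (5*w**3/3 - 5*w**2/2)*log(4*w**2 + 5) - 25*log(w**2 + 5/4)/8 - 25*sqrt(5)*atan(2*sqrt(5)*w/5)/12 + C.
The condition gives C = -70*log(21)/3 - 25*log(21/4)/8 + 25*sqrt(5)*atan(4*sqrt(5)/5)/12 + 113/9 - (-70*log(21)/3 - 25*log(21/4)/8 + 25*sqrt(5)*atan(4*sqrt(5)/5)/12 + 95/9) = 2.
So G(w) = 5*w**3*log(4*w**2 + 5)/3 - 10*w**3/9 - 5*w**2*log(4*w**2 + 5)/2 + 5*w**2/2 + 25*w/6 - 25*log(w**2 + 5/4)/8 - 25*sqrt(5)*atan(2*sqrt(5)*w/5)/12 + 2.
Check: d/dw[5*w**3*log(4*w**2 + 5)/3 - 10*w**3/9 - 5*w**2*log(4*w**2 + 5)/2 + 5*w**2/2 + 25*w/6 - 25*log(w**2 + 5/4)/8 - 25*sqrt(5)*atan(2*sqrt(5)*w/5)/12 + 2] = 5*w**2*log(4*w**2 + 5) - 5*w*log(4*w**2 + 5), which equals G'(w).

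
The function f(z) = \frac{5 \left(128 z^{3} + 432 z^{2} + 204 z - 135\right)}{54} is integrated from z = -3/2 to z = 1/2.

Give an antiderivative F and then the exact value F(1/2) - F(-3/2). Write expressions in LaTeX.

f matches the chain-rule pattern g'(h)*h' with inner function h(z) = \frac{4 z^{2}}{3} + 3 z - \frac{5}{4}; substituting u = h(z) collapses the integral.
F(z) = \frac{5 \left(16 z^{2} + 36 z - 15\right)^{2}}{432} is an antiderivative of f.
Check: d/dz[\frac{5 \left(16 z^{2} + 36 z - 15\right)^{2}}{432}] = \frac{320 z^{3}}{27} + 40 z^{2} + \frac{170 z}{9} - \frac{25}{2}, which equals f(z).
F(1/2) = \frac{245}{432}; F(-3/2) = \frac{605}{48}.
Integral = F(1/2) - F(-3/2) = - \frac{325}{27}.

Antiderivative: F(z) = \frac{5 \left(16 z^{2} + 36 z - 15\right)^{2}}{432}; value = - \frac{325}{27}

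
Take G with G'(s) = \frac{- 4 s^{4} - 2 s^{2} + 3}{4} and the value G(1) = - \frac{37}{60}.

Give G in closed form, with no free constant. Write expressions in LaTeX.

G(s) = - \frac{s^{5}}{5} - \frac{s^{3}}{6} + \frac{3 s}{4} - 1

For G(s) to be correct, d/ds[G] must agree with the stated G'(s) identically.
A general antiderivative is - \frac{s^{5}}{5} - \frac{s^{3}}{6} + \frac{3 s}{4} + C.
The condition gives C = - \frac{37}{60} - (\frac{23}{60}) = -1.
So G(s) = - \frac{s^{5}}{5} - \frac{s^{3}}{6} + \frac{3 s}{4} - 1.
Check: d/ds[- \frac{s^{5}}{5} - \frac{s^{3}}{6} + \frac{3 s}{4} - 1] = - s^{4} - \frac{s^{2}}{2} + \frac{3}{4}, which equals G'(s).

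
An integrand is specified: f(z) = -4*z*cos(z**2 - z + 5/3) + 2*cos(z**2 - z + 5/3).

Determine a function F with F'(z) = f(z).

An antiderivative is F(z) = -2*sin(z**2 - z + 5/3).

f matches the chain-rule pattern g'(h)*h' with inner function h(z) = z**2 - z + 5/3; substituting u = h(z) collapses the integral.
Check: d/dz[-2*sin(z**2 - z + 5/3)] = -4*z*cos(z**2 - z + 5/3) + 2*cos(z**2 - z + 5/3) = f(z).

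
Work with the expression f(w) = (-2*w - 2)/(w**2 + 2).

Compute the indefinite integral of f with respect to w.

Differentiate the proposed F(w) back; it has to land on f(w) exactly.
Check: d/dw[-log(w**2 + 2) - sqrt(2)*atan(sqrt(2)*w/2)] = (-2*w - 2)/(w**2 + 2) = f(w).

F(w) = -log(w**2 + 2) - sqrt(2)*atan(sqrt(2)*w/2) + C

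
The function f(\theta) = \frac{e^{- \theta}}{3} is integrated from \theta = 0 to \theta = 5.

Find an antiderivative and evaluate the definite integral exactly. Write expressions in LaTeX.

Any candidate F(\theta) must reproduce f(\theta) exactly when differentiated.
F(\theta) = - \frac{e^{- \theta}}{3} is an antiderivative of f.
Check: d/d\theta[- \frac{e^{- \theta}}{3}] = \frac{e^{- \theta}}{3} = f(\theta).
F(5) = - \frac{1}{3 e^{5}}; F(0) = - \frac{1}{3}.
Integral = F(5) - F(0) = \frac{1}{3} - \frac{1}{3 e^{5}}.

Antiderivative: F(\theta) = - \frac{e^{- \theta}}{3}; value = \frac{1}{3} - \frac{1}{3 e^{5}}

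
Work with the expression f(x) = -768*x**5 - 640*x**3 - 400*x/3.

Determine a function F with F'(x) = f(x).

f matches the chain-rule pattern g'(h)*h' with inner function h(x) = -4*x**2 - 5/3; substituting u = h(x) collapses the integral.
Check: d/dx[-128*x**6 - 160*x**4 - 200*x**2/3] = -768*x**5 - 640*x**3 - 400*x/3 = f(x).

An antiderivative is F(x) = -128*x**6 - 160*x**4 - 200*x**2/3.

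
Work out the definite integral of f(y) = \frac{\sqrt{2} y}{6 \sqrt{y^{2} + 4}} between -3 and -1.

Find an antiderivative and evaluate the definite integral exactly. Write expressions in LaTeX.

Antiderivative: F(y) = \frac{\sqrt{\frac{y^{2}}{2} + 2}}{3}; value = - \frac{\sqrt{26}}{6} + \frac{\sqrt{10}}{6}

f matches the chain-rule pattern g'(h)*h' with inner function h(y) = \frac{y^{2}}{2} + 2; substituting u = h(y) collapses the integral.
F(y) = \frac{\sqrt{\frac{y^{2}}{2} + 2}}{3} is an antiderivative of f.
Check: d/dy[\frac{\sqrt{\frac{y^{2}}{2} + 2}}{3}] = \frac{\sqrt{2} y}{6 \sqrt{y^{2} + 4}} = f(y).
F(-1) = \frac{\sqrt{10}}{6}; F(-3) = \frac{\sqrt{26}}{6}.
Integral = F(-1) - F(-3) = - \frac{\sqrt{26}}{6} + \frac{\sqrt{10}}{6}.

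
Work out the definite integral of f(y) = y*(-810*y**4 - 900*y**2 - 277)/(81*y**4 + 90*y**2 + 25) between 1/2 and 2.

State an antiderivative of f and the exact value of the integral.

Any candidate F(y) must reproduce f(y) exactly when differentiated.
F(y) = (-10*y**2*(9*y**2 + 5) + 3)/(2*(9*y**2 + 5)) is an antiderivative of f.
Check: d/dy[(-10*y**2*(9*y**2 + 5) + 3)/(2*(9*y**2 + 5))] = (-810*y**5 - 900*y**3 - 277*y)/(81*y**4 + 90*y**2 + 25), which equals f(y).
F(2) = -1637/82; F(1/2) = -121/116.
Integral = F(2) - F(1/2) = -89985/4756.

Antiderivative: F(y) = (-10*y**2*(9*y**2 + 5) + 3)/(2*(9*y**2 + 5)); value = -89985/4756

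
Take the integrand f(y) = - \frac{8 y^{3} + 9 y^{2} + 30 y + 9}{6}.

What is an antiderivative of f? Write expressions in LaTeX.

An antiderivative is F(y) = \frac{- 2 y^{4} - 3 y^{3} - 15 y^{2} - 9 y + 3}{6}.

Any candidate F(y) must reproduce f(y) exactly when differentiated.
Check: d/dy[\frac{- 2 y^{4} - 3 y^{3} - 15 y^{2} - 9 y + 3}{6}] = - \frac{4 y^{3}}{3} - \frac{3 y^{2}}{2} - 5 y - \frac{3}{2}, which equals f(y).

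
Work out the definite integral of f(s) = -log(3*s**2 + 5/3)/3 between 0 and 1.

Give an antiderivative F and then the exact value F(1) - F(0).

Antiderivative: F(s) = -s*log(3*s**2 + 5/3)/3 + 2*s/3 - 2*sqrt(5)*atan(3*sqrt(5)*s/5)/9; value = -log(14/3)/3 - 2*sqrt(5)*atan(3*sqrt(5)/5)/9 + 2/3

An antiderivative F(s) passes only if d/ds[F] lands on f(s) exactly.
F(s) = -s*log(3*s**2 + 5/3)/3 + 2*s/3 - 2*sqrt(5)*atan(3*sqrt(5)*s/5)/9 is an antiderivative of f.
Check: d/ds[-s*log(3*s**2 + 5/3)/3 + 2*s/3 - 2*sqrt(5)*atan(3*sqrt(5)*s/5)/9] = -log(3*s**2 + 5/3)/3 = f(s).
F(1) = -log(14/3)/3 - 2*sqrt(5)*atan(3*sqrt(5)/5)/9 + 2/3; F(0) = 0.
Integral = F(1) - F(0) = -log(14/3)/3 - 2*sqrt(5)*atan(3*sqrt(5)/5)/9 + 2/3.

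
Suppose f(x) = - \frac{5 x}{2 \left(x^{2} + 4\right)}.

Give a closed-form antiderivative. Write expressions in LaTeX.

An antiderivative is F(x) = - \frac{5 \log{\left(x^{2} + 4 \right)}}{4}.

The substitution u = x^{2} + 4 works: f is exactly (dF/du)*(du/dx) for that inner function.
Check: d/dx[- \frac{5 \log{\left(x^{2} + 4 \right)}}{4}] = - \frac{5 x}{2 x^{2} + 8}, which equals f(x).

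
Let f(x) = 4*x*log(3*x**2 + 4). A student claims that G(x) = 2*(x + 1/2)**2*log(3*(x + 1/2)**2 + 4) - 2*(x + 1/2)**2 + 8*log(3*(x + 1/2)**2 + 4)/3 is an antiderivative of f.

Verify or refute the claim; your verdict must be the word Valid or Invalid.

Invalid: d/dx[G] - f = -4*x*log(3*x**2 + 4) + 4*x*log(3*x**2 + 3*x + 19/4) + 2*log(3*x**2 + 3*x + 19/4), which is not 0.

d/dx[G] = 4*x*log(3*x**2 + 3*x + 19/4) + 2*log(3*x**2 + 3*x + 19/4)
d/dx[G] - f(x) = -4*x*log(3*x**2 + 4) + 4*x*log(3*x**2 + 3*x + 19/4) + 2*log(3*x**2 + 3*x + 19/4) != 0.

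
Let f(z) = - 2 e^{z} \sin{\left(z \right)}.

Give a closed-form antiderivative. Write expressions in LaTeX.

A candidate is checked by its d/dz: the result must match f(z).
Check: d/dz[- e^{z} \sin{\left(z \right)} + e^{z} \cos{\left(z \right)}] = - 2 e^{z} \sin{\left(z \right)} = f(z).

An antiderivative is F(z) = - e^{z} \sin{\left(z \right)} + e^{z} \cos{\left(z \right)}.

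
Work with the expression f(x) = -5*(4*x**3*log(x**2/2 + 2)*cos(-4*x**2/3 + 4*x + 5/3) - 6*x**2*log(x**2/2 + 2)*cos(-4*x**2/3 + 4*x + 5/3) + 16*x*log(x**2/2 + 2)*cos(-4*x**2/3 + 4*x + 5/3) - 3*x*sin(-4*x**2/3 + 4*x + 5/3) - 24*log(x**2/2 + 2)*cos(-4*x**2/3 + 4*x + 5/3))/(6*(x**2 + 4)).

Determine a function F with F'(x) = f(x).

An antiderivative is F(x) = 5*log(x**2/2 + 2)*sin(-4*x**2/3 + 4*x + 5/3)/4.

f has the shape u'v + uv' for u = 5*log(x**2/2 + 2)/4 and v = sin(-4*x**2/3 + 4*x + 5/3) — it is the derivative of the product u*v.
Check: d/dx[5*log(x**2/2 + 2)*sin(-4*x**2/3 + 4*x + 5/3)/4] = (-20*x**3*log(x**2/2 + 2)*cos(-4*x**2/3 + 4*x + 5/3) + 30*x**2*log(x**2/2 + 2)*cos(-4*x**2/3 + 4*x + 5/3) - 80*x*log(x**2/2 + 2)*cos(-4*x**2/3 + 4*x + 5/3) + 15*x*sin(-4*x**2/3 + 4*x + 5/3) + 120*log(x**2/2 + 2)*cos(-4*x**2/3 + 4*x + 5/3))/(6*x**2 + 24), which equals f(x).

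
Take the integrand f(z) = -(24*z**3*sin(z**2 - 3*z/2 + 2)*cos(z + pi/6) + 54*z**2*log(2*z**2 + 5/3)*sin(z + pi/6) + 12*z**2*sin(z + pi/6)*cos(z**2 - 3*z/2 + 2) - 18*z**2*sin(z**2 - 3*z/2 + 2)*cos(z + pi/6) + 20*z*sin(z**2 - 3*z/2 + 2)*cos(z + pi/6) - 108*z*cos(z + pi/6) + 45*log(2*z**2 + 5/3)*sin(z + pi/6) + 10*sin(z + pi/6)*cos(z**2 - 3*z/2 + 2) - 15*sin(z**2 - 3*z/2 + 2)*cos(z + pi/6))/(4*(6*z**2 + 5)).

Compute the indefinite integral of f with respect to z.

F(z) = -(-9*log(2*z**2 + 5/3) - 2*cos(z**2 - 3*z/2 + 2))*cos(z + pi/6)/4 + C

Recognize the product-rule pattern: f = u'v + uv' with u = 9*log(2*z**2 + 5/3)/4 + cos(z**2 - 3*z/2 + 2)/2, v = cos(z + pi/6), so integration by parts undoes it.
Check: d/dz[-(-9*log(2*z**2 + 5/3) - 2*cos(z**2 - 3*z/2 + 2))*cos(z + pi/6)/4] = (-24*z**3*sin(z**2 - 3*z/2 + 2)*cos(z + pi/6) - 54*z**2*log(2*z**2 + 5/3)*sin(z + pi/6) - 12*z**2*sin(z + pi/6)*cos(z**2 - 3*z/2 + 2) + 18*z**2*sin(z**2 - 3*z/2 + 2)*cos(z + pi/6) - 20*z*sin(z**2 - 3*z/2 + 2)*cos(z + pi/6) + 108*z*cos(z + pi/6) - 45*log(2*z**2 + 5/3)*sin(z + pi/6) - 10*sin(z + pi/6)*cos(z**2 - 3*z/2 + 2) + 15*sin(z**2 - 3*z/2 + 2)*cos(z + pi/6))/(24*z**2 + 20), which equals f(z).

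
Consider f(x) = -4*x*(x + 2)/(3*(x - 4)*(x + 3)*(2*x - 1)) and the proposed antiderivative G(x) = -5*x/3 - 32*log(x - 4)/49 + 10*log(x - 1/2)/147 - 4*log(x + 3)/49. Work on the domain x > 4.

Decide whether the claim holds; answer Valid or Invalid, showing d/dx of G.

Invalid: d/dx[G] - f = -5/3, which is not 0.

d/dx[G] = (-10*x**3 + 11*x**2 + 107*x - 60)/(6*x**3 - 9*x**2 - 69*x + 36)
d/dx[G] - f(x) = -5/3 != 0.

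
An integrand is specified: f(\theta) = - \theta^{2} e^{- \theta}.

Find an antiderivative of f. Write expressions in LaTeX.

Recognize the product-rule pattern: f = u'v + uv' with u = \theta^{2} + 2 \theta + 2, v = e^{- \theta}, so integration by parts undoes it.
Check: d/d\theta[\left(\theta^{2} + 2 \theta + 2\right) e^{- \theta}] = - \theta^{2} e^{- \theta} = f(\theta).

An antiderivative is F(\theta) = \left(\theta^{2} + 2 \theta + 2\right) e^{- \theta}.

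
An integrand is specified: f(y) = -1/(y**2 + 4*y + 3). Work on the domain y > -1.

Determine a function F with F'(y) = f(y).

The denominator factors as (y + 1)*(y + 3); partial fractions split f into directly integrable pieces: 1/(2*(y + 3)) - 1/(2*(y + 1)).
Check: d/dy[-log(y + 1)/2 + log(y + 3)/2] = -1/(y**2 + 4*y + 3) = f(y).

An antiderivative is F(y) = -log(y + 1)/2 + log(y + 3)/2.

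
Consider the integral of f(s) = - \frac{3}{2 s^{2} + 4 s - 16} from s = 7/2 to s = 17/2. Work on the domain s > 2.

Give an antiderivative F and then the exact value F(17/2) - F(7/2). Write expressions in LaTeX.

Antiderivative: F(s) = \frac{- \log{\left(s - 2 \right)} + \log{\left(s + 4 \right)}}{4}; value = - \frac{\log{\left(\frac{15}{2} \right)}}{4} - \frac{\log{\left(\frac{13}{2} \right)}}{4} + \frac{\log{\left(\frac{3}{2} \right)}}{4} + \frac{\log{\left(\frac{25}{2} \right)}}{4}

Factor the denominator (2 \left(s - 2\right) \left(s + 4\right)) and decompose: f = \frac{1}{4 \left(s + 4\right)} - \frac{1}{4 \left(s - 2\right)}; each piece integrates to a log, atan, or power term.
F(s) = \frac{- \log{\left(s - 2 \right)} + \log{\left(s + 4 \right)}}{4} is an antiderivative of f.
Check: d/ds[\frac{- \log{\left(s - 2 \right)} + \log{\left(s + 4 \right)}}{4}] = - \frac{3}{2 s^{2} + 4 s - 16} = f(s).
F(17/2) = - \frac{\log{\left(\frac{13}{2} \right)}}{4} + \frac{\log{\left(\frac{25}{2} \right)}}{4}; F(7/2) = - \frac{\log{\left(\frac{3}{2} \right)}}{4} + \frac{\log{\left(\frac{15}{2} \right)}}{4}.
Integral = F(17/2) - F(7/2) = - \frac{\log{\left(\frac{15}{2} \right)}}{4} - \frac{\log{\left(\frac{13}{2} \right)}}{4} + \frac{\log{\left(\frac{3}{2} \right)}}{4} + \frac{\log{\left(\frac{25}{2} \right)}}{4}.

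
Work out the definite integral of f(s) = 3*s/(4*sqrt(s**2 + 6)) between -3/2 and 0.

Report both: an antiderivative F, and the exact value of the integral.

f matches the chain-rule pattern g'(h)*h' with inner function h(s) = s**2 + 6; substituting u = h(s) collapses the integral.
F(s) = 3*sqrt(s**2 + 6)/4 is an antiderivative of f.
Check: d/ds[3*sqrt(s**2 + 6)/4] = 3*s/(4*sqrt(s**2 + 6)) = f(s).
F(0) = 3*sqrt(6)/4; F(-3/2) = 3*sqrt(33)/8.
Integral = F(0) - F(-3/2) = -3*sqrt(33)/8 + 3*sqrt(6)/4.

Antiderivative: F(s) = 3*sqrt(s**2 + 6)/4; value = -3*sqrt(33)/8 + 3*sqrt(6)/4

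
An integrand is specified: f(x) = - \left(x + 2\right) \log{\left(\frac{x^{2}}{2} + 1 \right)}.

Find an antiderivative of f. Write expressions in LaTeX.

For F(x) to be correct the identity F'(x) - f(x) = 0 must hold.
Check: d/dx[- \frac{x^{2} \log{\left(\frac{x^{2}}{2} + 1 \right)}}{2} + \frac{x^{2}}{2} - 2 x \log{\left(\frac{x^{2}}{2} + 1 \right)} + 4 x - \log{\left(x^{2} + 2 \right)} - 4 \sqrt{2} \operatorname{atan}{\left(\frac{\sqrt{2} x}{2} \right)}] = - x \log{\left(\frac{x^{2}}{2} + 1 \right)} - 2 \log{\left(\frac{x^{2}}{2} + 1 \right)}, which equals f(x).

An antiderivative is F(x) = - \frac{x^{2} \log{\left(\frac{x^{2}}{2} + 1 \right)}}{2} + \frac{x^{2}}{2} - 2 x \log{\left(\frac{x^{2}}{2} + 1 \right)} + 4 x - \log{\left(x^{2} + 2 \right)} - 4 \sqrt{2} \operatorname{atan}{\left(\frac{\sqrt{2} x}{2} \right)}.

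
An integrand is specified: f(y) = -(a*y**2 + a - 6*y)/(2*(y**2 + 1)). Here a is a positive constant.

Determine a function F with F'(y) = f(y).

A candidate is checked by its d/dy: the result must match f(y).
Check: d/dy[-a*y/2 + 3*log(y**2 + 1)/2] = (-a*y**2 - a + 6*y)/(2*y**2 + 2), which equals f(y).

An antiderivative is F(y) = -a*y/2 + 3*log(y**2 + 1)/2.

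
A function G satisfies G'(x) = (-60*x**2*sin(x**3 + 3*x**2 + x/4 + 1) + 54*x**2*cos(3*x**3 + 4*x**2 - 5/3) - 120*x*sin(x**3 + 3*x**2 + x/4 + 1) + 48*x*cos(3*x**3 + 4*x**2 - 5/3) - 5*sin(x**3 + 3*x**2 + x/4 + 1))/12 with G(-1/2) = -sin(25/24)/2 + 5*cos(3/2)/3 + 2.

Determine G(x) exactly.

A candidate passes only if d/dx[G] lands on the given G'(x) exactly.
A general antiderivative is sin(3*x**3 + 4*x**2 - 5/3)/2 + 5*cos(x**3 + 3*x**2 + x/4 + 1)/3 + C.
The condition gives C = -sin(25/24)/2 + 5*cos(3/2)/3 + 2 - (-sin(25/24)/2 + 5*cos(3/2)/3) = 2.
So G(x) = (3*sin(3*x**3 + 4*x**2 - 5/3) + 10*cos(x**3 + 3*x**2 + x/4 + 1) + 12)/6.
Check: d/dx[(3*sin(3*x**3 + 4*x**2 - 5/3) + 10*cos(x**3 + 3*x**2 + x/4 + 1) + 12)/6] = -5*x**2*sin(x**3 + 3*x**2 + x/4 + 1) + 9*x**2*cos(3*x**3 + 4*x**2 - 5/3)/2 - 10*x*sin(x**3 + 3*x**2 + x/4 + 1) + 4*x*cos(3*x**3 + 4*x**2 - 5/3) - 5*sin(x**3 + 3*x**2 + x/4 + 1)/12, which equals G'(x).

G(x) = (3*sin(3*x**3 + 4*x**2 - 5/3) + 10*cos(x**3 + 3*x**2 + x/4 + 1) + 12)/6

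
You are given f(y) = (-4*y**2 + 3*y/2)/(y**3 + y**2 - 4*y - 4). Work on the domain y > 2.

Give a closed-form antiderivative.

An antiderivative is F(y) = -13*log(y - 2)/12 + 11*log(y + 1)/6 - 19*log(y + 2)/4.

The denominator factors as 2*(y - 2)*(y + 1)*(y + 2); partial fractions split f into directly integrable pieces: -19/(4*(y + 2)) + 11/(6*(y + 1)) - 13/(12*(y - 2)).
Check: d/dy[-13*log(y - 2)/12 + 11*log(y + 1)/6 - 19*log(y + 2)/4] = (-8*y**2 + 3*y)/(2*y**3 + 2*y**2 - 8*y - 8), which equals f(y).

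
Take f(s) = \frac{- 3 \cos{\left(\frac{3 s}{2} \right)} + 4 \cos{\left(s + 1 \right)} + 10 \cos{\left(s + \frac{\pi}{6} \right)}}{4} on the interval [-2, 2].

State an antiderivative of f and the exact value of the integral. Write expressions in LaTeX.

Antiderivative: F(s) = - \frac{\sin{\left(\frac{3 s}{2} \right)}}{2} + \sin{\left(s + 1 \right)} + \frac{5 \sin{\left(s + \frac{\pi}{6} \right)}}{2}; value = \sin{\left(1 \right)} + \frac{5 \sin{\left(\frac{\pi}{6} + 2 \right)}}{2} - \frac{5 \cos{\left(\frac{\pi}{3} + 2 \right)}}{2}

Whatever form F(s) takes, F'(s) = f(s) is non-negotiable.
F(s) = - \frac{\sin{\left(\frac{3 s}{2} \right)}}{2} + \sin{\left(s + 1 \right)} + \frac{5 \sin{\left(s + \frac{\pi}{6} \right)}}{2} is an antiderivative of f.
Check: d/ds[- \frac{\sin{\left(\frac{3 s}{2} \right)}}{2} + \sin{\left(s + 1 \right)} + \frac{5 \sin{\left(s + \frac{\pi}{6} \right)}}{2}] = - \frac{3 \cos{\left(\frac{3 s}{2} \right)}}{4} + \cos{\left(s + 1 \right)} + \frac{5 \cos{\left(s + \frac{\pi}{6} \right)}}{2}, which equals f(s).
F(2) = \frac{\sin{\left(3 \right)}}{2} + \frac{5 \sin{\left(\frac{\pi}{6} + 2 \right)}}{2}; F(-2) = \frac{5 \cos{\left(\frac{\pi}{3} + 2 \right)}}{2} - \sin{\left(1 \right)} + \frac{\sin{\left(3 \right)}}{2}.
Integral = F(2) - F(-2) = \sin{\left(1 \right)} + \frac{5 \sin{\left(\frac{\pi}{6} + 2 \right)}}{2} - \frac{5 \cos{\left(\frac{\pi}{3} + 2 \right)}}{2}.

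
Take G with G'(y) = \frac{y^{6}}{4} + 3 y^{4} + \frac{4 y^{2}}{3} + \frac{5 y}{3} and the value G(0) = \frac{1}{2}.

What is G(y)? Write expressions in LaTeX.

The integrand splits into summands that can be handled one at a time.
A general antiderivative is \frac{y^{7}}{28} + \frac{3 y^{5}}{5} + \frac{4 y^{3}}{9} + \frac{5 y^{2}}{6} + C.
The condition gives C = \frac{1}{2} - (0) = \frac{1}{2}.
So G(y) = \frac{45 y^{7} + 756 y^{5} + 560 y^{3} + 1050 y^{2} + 630}{1260}.
Check: d/dy[\frac{45 y^{7} + 756 y^{5} + 560 y^{3} + 1050 y^{2} + 630}{1260}] = \frac{y^{6}}{4} + 3 y^{4} + \frac{4 y^{2}}{3} + \frac{5 y}{3} = G'(y).

G(y) = \frac{45 y^{7} + 756 y^{5} + 560 y^{3} + 1050 y^{2} + 630}{1260}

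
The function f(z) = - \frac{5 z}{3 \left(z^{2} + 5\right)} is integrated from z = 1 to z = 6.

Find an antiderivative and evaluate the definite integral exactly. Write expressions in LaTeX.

f matches the chain-rule pattern g'(h)*h' with inner function h(z) = z^{2} + 5; substituting u = h(z) collapses the integral.
F(z) = - \frac{5 \log{\left(z^{2} + 5 \right)}}{6} is an antiderivative of f.
Check: d/dz[- \frac{5 \log{\left(z^{2} + 5 \right)}}{6}] = - \frac{5 z}{3 z^{2} + 15}, which equals f(z).
F(6) = - \frac{5 \log{\left(41 \right)}}{6}; F(1) = - \frac{5 \log{\left(6 \right)}}{6}.
Integral = F(6) - F(1) = - \frac{5 \log{\left(41 \right)}}{6} + \frac{5 \log{\left(6 \right)}}{6}.

Antiderivative: F(z) = - \frac{5 \log{\left(z^{2} + 5 \right)}}{6}; value = - \frac{5 \log{\left(41 \right)}}{6} + \frac{5 \log{\left(6 \right)}}{6}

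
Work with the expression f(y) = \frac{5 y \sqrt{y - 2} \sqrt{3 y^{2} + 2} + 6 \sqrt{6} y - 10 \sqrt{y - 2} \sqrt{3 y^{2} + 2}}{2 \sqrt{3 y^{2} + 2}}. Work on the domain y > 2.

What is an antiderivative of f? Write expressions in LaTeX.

A first test for any F(y): its y-derivative must equal f(y) identically.
Check: d/dy[\left(y - 2\right)^{\frac{5}{2}} + \sqrt{6} \sqrt{3 y^{2} + 2}] = \frac{5 y \sqrt{y - 2} \sqrt{3 y^{2} + 2} + 6 \sqrt{6} y - 10 \sqrt{y - 2} \sqrt{3 y^{2} + 2}}{2 \sqrt{3 y^{2} + 2}} = f(y).

An antiderivative is F(y) = \left(y - 2\right)^{\frac{5}{2}} + \sqrt{6} \sqrt{3 y^{2} + 2}.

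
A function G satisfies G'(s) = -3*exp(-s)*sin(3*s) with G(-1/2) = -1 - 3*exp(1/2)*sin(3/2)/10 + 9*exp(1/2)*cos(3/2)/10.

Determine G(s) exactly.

G(s) = (-10*exp(s) + 3*sin(3*s) + 9*cos(3*s))*exp(-s)/10

For G(s) to be correct, d/ds[G] must agree with the stated G'(s) identically.
A general antiderivative is 3*exp(-s)*sin(3*s)/10 + 9*exp(-s)*cos(3*s)/10 + C.
The condition gives C = -1 - 3*exp(1/2)*sin(3/2)/10 + 9*exp(1/2)*cos(3/2)/10 - (-3*exp(1/2)*sin(3/2)/10 + 9*exp(1/2)*cos(3/2)/10) = -1.
So G(s) = (-10*exp(s) + 3*sin(3*s) + 9*cos(3*s))*exp(-s)/10.
Check: d/ds[(-10*exp(s) + 3*sin(3*s) + 9*cos(3*s))*exp(-s)/10] = -3*exp(-s)*sin(3*s) = G'(s).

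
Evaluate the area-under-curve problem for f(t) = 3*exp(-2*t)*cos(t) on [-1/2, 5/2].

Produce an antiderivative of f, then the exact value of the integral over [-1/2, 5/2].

Antiderivative: F(t) = 3*exp(-2*t)*sin(t)/5 - 6*exp(-2*t)*cos(t)/5; value = 3*exp(-5)*sin(5/2)/5 - 6*exp(-5)*cos(5/2)/5 + 3*exp(1)*sin(1/2)/5 + 6*exp(1)*cos(1/2)/5

A first test for any F(t): its t-derivative must equal f(t) identically.
F(t) = 3*exp(-2*t)*sin(t)/5 - 6*exp(-2*t)*cos(t)/5 is an antiderivative of f.
Check: d/dt[3*exp(-2*t)*sin(t)/5 - 6*exp(-2*t)*cos(t)/5] = 3*exp(-2*t)*cos(t) = f(t).
F(5/2) = 3*exp(-5)*sin(5/2)/5 - 6*exp(-5)*cos(5/2)/5; F(-1/2) = -6*exp(1)*cos(1/2)/5 - 3*exp(1)*sin(1/2)/5.
Integral = F(5/2) - F(-1/2) = 3*exp(-5)*sin(5/2)/5 - 6*exp(-5)*cos(5/2)/5 + 3*exp(1)*sin(1/2)/5 + 6*exp(1)*cos(1/2)/5.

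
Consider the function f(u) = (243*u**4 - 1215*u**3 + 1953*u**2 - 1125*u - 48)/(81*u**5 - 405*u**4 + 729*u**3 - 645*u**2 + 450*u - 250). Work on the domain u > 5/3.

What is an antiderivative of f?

An antiderivative is F(u) = 3*log(u**2/2 + 1/3)/2 + 4/(3*u - 5)**2.

Recover f(u) by differentiating a candidate F(u); any mismatch rules it out.
Check: d/du[3*log(u**2/2 + 1/3)/2 + 4/(3*u - 5)**2] = (243*u**4 - 1215*u**3 + 1953*u**2 - 1125*u - 48)/(81*u**5 - 405*u**4 + 729*u**3 - 645*u**2 + 450*u - 250) = f(u).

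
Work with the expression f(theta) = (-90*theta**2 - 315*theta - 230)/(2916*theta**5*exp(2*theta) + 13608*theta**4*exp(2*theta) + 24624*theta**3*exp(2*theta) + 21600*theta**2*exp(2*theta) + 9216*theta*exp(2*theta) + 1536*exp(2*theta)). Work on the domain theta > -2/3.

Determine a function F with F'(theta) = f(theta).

Whatever form F(theta) takes, F'(theta) = f(theta) is non-negotiable.
Check: d/dtheta[5/(324*theta**3*exp(2*theta) + 864*theta**2*exp(2*theta) + 720*theta*exp(2*theta) + 192*exp(2*theta))] = (-90*theta**2 - 315*theta - 230)/(2916*theta**5*exp(2*theta) + 13608*theta**4*exp(2*theta) + 24624*theta**3*exp(2*theta) + 21600*theta**2*exp(2*theta) + 9216*theta*exp(2*theta) + 1536*exp(2*theta)) = f(theta).

An antiderivative is F(theta) = 5/(324*theta**3*exp(2*theta) + 864*theta**2*exp(2*theta) + 720*theta*exp(2*theta) + 192*exp(2*theta)).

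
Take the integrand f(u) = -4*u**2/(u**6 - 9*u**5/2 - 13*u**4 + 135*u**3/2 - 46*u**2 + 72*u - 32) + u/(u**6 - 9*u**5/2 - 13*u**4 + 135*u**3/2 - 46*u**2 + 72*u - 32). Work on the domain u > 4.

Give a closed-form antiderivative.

Factor the denominator ((u - 4)**2*(u + 4)*(2*u - 1)*(u**2 + 1)) and decompose: f = -2*(38*u - 1)/(1445*(u**2 + 1)) - 32/(2205*(2*u - 1)) + 1/(72*(u + 4)) + 5207/(113288*(u - 4)) - 15/(119*(u - 4)**2); each piece integrates to a log, atan, or power term.
Check: d/du[(234315*(u - 4)*log(u - 4) - 36992*(u - 4)*log(u - 1/2) + 70805*(u - 4)*log(u + 4) - 134064*(u - 4)*log(u**2 + 1) + 7056*(u - 4)*atan(u) + 642600)/(5097960*(u - 4))] = (-8*u**2 + 2*u)/(2*u**6 - 9*u**5 - 26*u**4 + 135*u**3 - 92*u**2 + 144*u - 64), which equals f(u).

An antiderivative is F(u) = (234315*(u - 4)*log(u - 4) - 36992*(u - 4)*log(u - 1/2) + 70805*(u - 4)*log(u + 4) - 134064*(u - 4)*log(u**2 + 1) + 7056*(u - 4)*atan(u) + 642600)/(5097960*(u - 4)).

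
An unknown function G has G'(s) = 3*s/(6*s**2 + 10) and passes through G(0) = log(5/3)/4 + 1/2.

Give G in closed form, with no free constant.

G(s) = (log(s**2 + 5/3) + 2)/4

The substitution u = s**2 + 5/3 works: G'(s) is exactly (dG/du)*(du/ds) for that inner function.
A general antiderivative is log(s**2 + 5/3)/4 + C.
The condition gives C = log(5/3)/4 + 1/2 - (log(5/3)/4) = 1/2.
So G(s) = (log(s**2 + 5/3) + 2)/4.
Check: d/ds[(log(s**2 + 5/3) + 2)/4] = 3*s/(6*s**2 + 10) = G'(s).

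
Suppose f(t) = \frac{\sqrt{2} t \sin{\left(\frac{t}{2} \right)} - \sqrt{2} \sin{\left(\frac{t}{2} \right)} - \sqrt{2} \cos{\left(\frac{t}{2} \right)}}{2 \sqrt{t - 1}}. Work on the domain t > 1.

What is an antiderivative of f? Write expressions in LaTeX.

An antiderivative is F(t) = - \sqrt{2} \sqrt{t - 1} \cos{\left(\frac{t}{2} \right)}.

Recognize the product-rule pattern: f = u'v + uv' with u = - \sqrt{2 t - 2}, v = \cos{\left(\frac{t}{2} \right)}, so integration by parts undoes it.
Check: d/dt[- \sqrt{2} \sqrt{t - 1} \cos{\left(\frac{t}{2} \right)}] = \frac{\sqrt{2} t \sin{\left(\frac{t}{2} \right)} - \sqrt{2} \sin{\left(\frac{t}{2} \right)} - \sqrt{2} \cos{\left(\frac{t}{2} \right)}}{2 \sqrt{t - 1}} = f(t).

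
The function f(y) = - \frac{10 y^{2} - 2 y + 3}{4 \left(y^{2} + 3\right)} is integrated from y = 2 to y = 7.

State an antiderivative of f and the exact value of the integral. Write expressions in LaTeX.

Antiderivative: F(y) = - \frac{5 y}{2} + \frac{\log{\left(y^{2} + 3 \right)}}{4} + \frac{9 \sqrt{3} \operatorname{atan}{\left(\frac{\sqrt{3} y}{3} \right)}}{4}; value = - \frac{25}{2} - \frac{9 \sqrt{3} \operatorname{atan}{\left(\frac{2 \sqrt{3}}{3} \right)}}{4} - \frac{\log{\left(7 \right)}}{4} + \frac{\log{\left(52 \right)}}{4} + \frac{9 \sqrt{3} \operatorname{atan}{\left(\frac{7 \sqrt{3}}{3} \right)}}{4}

A first test for any F(y): its y-derivative must equal f(y) identically.
F(y) = - \frac{5 y}{2} + \frac{\log{\left(y^{2} + 3 \right)}}{4} + \frac{9 \sqrt{3} \operatorname{atan}{\left(\frac{\sqrt{3} y}{3} \right)}}{4} is an antiderivative of f.
Check: d/dy[- \frac{5 y}{2} + \frac{\log{\left(y^{2} + 3 \right)}}{4} + \frac{9 \sqrt{3} \operatorname{atan}{\left(\frac{\sqrt{3} y}{3} \right)}}{4}] = \frac{- 10 y^{2} + 2 y - 3}{4 y^{2} + 12}, which equals f(y).
F(7) = - \frac{35}{2} + \frac{\log{\left(52 \right)}}{4} + \frac{9 \sqrt{3} \operatorname{atan}{\left(\frac{7 \sqrt{3}}{3} \right)}}{4}; F(2) = -5 + \frac{\log{\left(7 \right)}}{4} + \frac{9 \sqrt{3} \operatorname{atan}{\left(\frac{2 \sqrt{3}}{3} \right)}}{4}.
Integral = F(7) - F(2) = - \frac{25}{2} - \frac{9 \sqrt{3} \operatorname{atan}{\left(\frac{2 \sqrt{3}}{3} \right)}}{4} - \frac{\log{\left(7 \right)}}{4} + \frac{\log{\left(52 \right)}}{4} + \frac{9 \sqrt{3} \operatorname{atan}{\left(\frac{7 \sqrt{3}}{3} \right)}}{4}.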